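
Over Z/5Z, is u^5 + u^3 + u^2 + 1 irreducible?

No

Write P(u) = u^5 + u^3 + u^2 + 1.
Check for roots in Z/5Z: P(0) = 1; P(1) = 4; P(2) = 0 → root; P(3) = 0 → root; P(4) = 0 → root.
P(2) = 0, so (u − 2) divides P(u); P is reducible.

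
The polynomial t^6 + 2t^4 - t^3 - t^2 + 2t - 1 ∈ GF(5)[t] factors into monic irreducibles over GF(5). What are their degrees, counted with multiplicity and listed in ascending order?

1, 1, 2, 2

Write f(t) = t^6 + 2t^4 - t^3 - t^2 + 2t - 1.
Roots in GF(5): f(0) = 4; f(1) = 2; f(2) = 2; f(3) = 0 → root; f(4) = 0 → root.
Linear factors from roots: (t + 2), (t + 1).
Complete factorization: f(t) = (t + 1)·(t + 2)·(t^2 + t + 1)·(t^2 + t + 2).
Factor degrees with multiplicity: 1 + 1 + 2 + 2 = 6.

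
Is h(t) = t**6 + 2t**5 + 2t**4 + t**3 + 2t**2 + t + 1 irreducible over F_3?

Yes

Check for roots in F_3: h(0) = 1; h(1) = 1; h(2) = 2.
No roots, so no linear factors.
Monic irreducibles of degree 2 over GF(3): t**2 + 1, t**2 + t + 2, t**2 + 2t + 2.
None of them divide h (all give nonzero remainder).
Degree-3 irreducible divisors: test the 8 monic irreducibles of degree 3 over GF(3).
None of them divide h (all give nonzero remainder).
No irreducible factor of degree ≤ 3 exists, so h is irreducible over GF(3).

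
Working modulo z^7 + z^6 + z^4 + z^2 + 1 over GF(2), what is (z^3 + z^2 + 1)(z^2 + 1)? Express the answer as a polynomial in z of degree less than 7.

Multiply in GF(2)[z]: (z^3 + z^2 + 1)·(z^2 + 1) = z^5 + z^4 + z^3 + 1.
Reduced: z^5 + z^4 + z^3 + 1.

z^5 + z^4 + z^3 + 1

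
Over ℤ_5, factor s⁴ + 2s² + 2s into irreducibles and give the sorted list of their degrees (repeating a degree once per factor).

Write g(s) = s⁴ + 2s² + 2s.
Roots in ℤ_5: g(0) = 0 → root; g(1) = 0 → root; g(2) = 3; g(3) = 0 → root; g(4) = 1.
Linear factors from roots: (s), (s - 1), (s + 2).
Complete factorization: g(s) = (s)·(s + 2)·(s - 1)^2.
Factor degrees with multiplicity: 1 + 1 + 1 + 1 = 4.

1, 1, 1, 1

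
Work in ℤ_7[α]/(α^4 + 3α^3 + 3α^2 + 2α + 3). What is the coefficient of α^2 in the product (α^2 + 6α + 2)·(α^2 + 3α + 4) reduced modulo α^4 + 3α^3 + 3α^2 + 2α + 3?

0

Multiply in ℤ_7[α]: (α^2 + 6α + 2)·(α^2 + 3α + 4) = α^4 + 2α^3 + 3α^2 + 2α + 1.
Reduce using α^4 ≡ 4α^3 + 4α^2 + 5α + 4 (mod α^4 + 3α^3 + 3α^2 + 2α + 3).
Reduced: 6α^3 + 5.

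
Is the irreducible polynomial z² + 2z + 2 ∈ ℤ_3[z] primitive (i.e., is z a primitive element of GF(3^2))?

Write f(z) = z² + 2z + 2.
|GF(3^2)^×| = 3^2 − 1 = 8. Prime factorization: 8 = 2^3.
f is primitive ⇔ z has order 8 in GF(3)[z]/(f), i.e. z^(8/q) ≠ 1 for each prime q | 8.
z^(4) mod f = 2.
None equal 1, so z has full order 8; f is primitive.

Yes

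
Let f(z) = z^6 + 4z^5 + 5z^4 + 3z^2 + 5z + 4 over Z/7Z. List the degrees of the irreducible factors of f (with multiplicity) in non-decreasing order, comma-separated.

Complete factorization: f(z) = (z^6 + 4z^5 + 5z^4 + 3z^2 + 5z + 4).
Factor degrees with multiplicity: 6 = 6.

6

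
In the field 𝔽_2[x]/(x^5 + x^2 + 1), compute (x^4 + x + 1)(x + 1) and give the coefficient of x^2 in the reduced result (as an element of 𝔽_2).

Multiply in 𝔽_2[x]: (x^4 + x + 1)·(x + 1) = x^5 + x^4 + x^2 + 1.
Reduce using x^5 ≡ x^2 + 1 (mod x^5 + x^2 + 1).
Reduced: x^4.

0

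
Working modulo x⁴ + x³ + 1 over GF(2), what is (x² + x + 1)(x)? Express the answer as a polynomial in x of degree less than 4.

x^3 + x^2 + x

Multiply in GF(2)[x]: (x² + x + 1)·(x) = x³ + x² + x.
Reduced: x³ + x² + x.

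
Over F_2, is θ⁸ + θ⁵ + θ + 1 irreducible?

Write P(θ) = θ⁸ + θ⁵ + θ + 1.
Check for roots in F_2: P(0) = 1; P(1) = 0 → root.
P(1) = 0, so (θ − 1) divides P(θ); P is reducible.

No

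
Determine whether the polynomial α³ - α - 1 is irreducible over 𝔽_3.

Yes

Write P(α) = α³ - α - 1.
Check for roots in 𝔽_3: P(0) = 2; P(1) = 2; P(2) = 2.
No roots. A degree-3 polynomial over a field with no linear factor is irreducible.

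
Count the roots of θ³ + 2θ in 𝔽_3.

Write f(θ) = θ³ + 2θ.
Evaluate at each of the 3 elements of 𝔽_3:
f(0) = 0 → root; f(1) = 0 → root; f(2) = 0 → root.
Roots: {0, 1, 2}.

3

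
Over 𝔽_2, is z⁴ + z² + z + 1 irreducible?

Write f(z) = z⁴ + z² + z + 1.
Check for roots in 𝔽_2: f(0) = 1; f(1) = 0 → root.
f(1) = 0, so (z − 1) divides f(z); f is reducible.

No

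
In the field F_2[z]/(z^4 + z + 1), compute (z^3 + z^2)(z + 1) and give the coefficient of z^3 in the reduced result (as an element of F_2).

Multiply in F_2[z]: (z^3 + z^2)·(z + 1) = z^4 + z^2.
Reduce using z^4 ≡ z + 1 (mod z^4 + z + 1).
Reduced: z^2 + z + 1.

0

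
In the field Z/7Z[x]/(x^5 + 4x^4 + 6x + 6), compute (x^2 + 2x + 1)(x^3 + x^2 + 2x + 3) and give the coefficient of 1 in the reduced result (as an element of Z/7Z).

4

Multiply in Z/7Z[x]: (x^2 + 2x + 1)·(x^3 + x^2 + 2x + 3) = x^5 + 3x^4 + 5x^3 + x^2 + x + 3.
Reduce using x^5 ≡ 3x^4 + x + 1 (mod x^5 + 4x^4 + 6x + 6).
Reduced: 6x^4 + 5x^3 + x^2 + 2x + 4.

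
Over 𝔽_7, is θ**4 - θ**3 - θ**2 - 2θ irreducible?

Write h(θ) = θ**4 - θ**3 - θ**2 - 2θ.
Check for roots in 𝔽_7: h(0) = 0 → root; h(1) = 4; h(2) = 0 → root; h(3) = 4; h(4) = 0 → root; h(5) = 3; h(6) = 3.
h(0) = 0, so (θ) divides h(θ); h is reducible.

No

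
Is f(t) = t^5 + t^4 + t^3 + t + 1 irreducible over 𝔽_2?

Yes

Check for roots in 𝔽_2: f(0) = 1; f(1) = 1.
No roots, so no linear factors.
Monic irreducibles of degree 2 over GF(2): t^2 + t + 1.
None of them divide f (all give nonzero remainder).
No irreducible factor of degree ≤ 2 exists, so f is irreducible over GF(2).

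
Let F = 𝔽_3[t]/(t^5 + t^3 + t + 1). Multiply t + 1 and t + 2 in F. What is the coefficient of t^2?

1

Multiply in 𝔽_3[t]: (t + 1)·(t + 2) = t^2 + 2.
Reduced: t^2 + 2.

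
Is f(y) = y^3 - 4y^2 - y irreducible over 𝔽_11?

No

Check each element of 𝔽_11 for a root: f(0)=0, f(1)=7, f(2)=1, f(3)=10, f(4)=7, f(5)=9, f(6)=0, f(7)=8, f(8)=6, f(9)=0, f(10)=7.
f(0) = 0, so (y) divides f(y); f is reducible.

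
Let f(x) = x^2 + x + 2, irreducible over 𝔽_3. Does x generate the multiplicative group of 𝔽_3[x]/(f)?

|GF(3^2)^×| = 3^2 − 1 = 8. Prime factorization: 8 = 2^3.
f is primitive ⇔ x has order 8 in GF(3)[x]/(f), i.e. x^(8/q) ≠ 1 for each prime q | 8.
x^(4) mod f = 2.
None equal 1, so x has full order 8; f is primitive.

Yes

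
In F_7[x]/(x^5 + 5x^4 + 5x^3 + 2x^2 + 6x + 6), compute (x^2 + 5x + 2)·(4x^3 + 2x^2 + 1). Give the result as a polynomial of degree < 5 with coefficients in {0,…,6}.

Multiply in F_7[x]: (x^2 + 5x + 2)·(4x^3 + 2x^2 + 1) = 4x^5 + x^4 + 4x^3 + 5x^2 + 5x + 2.
Reduce using x^5 ≡ 2x^4 + 2x^3 + 5x^2 + x + 1 (mod x^5 + 5x^4 + 5x^3 + 2x^2 + 6x + 6).
Reduced: 2x^4 + 5x^3 + 4x^2 + 2x + 6.

2x^4 + 5x^3 + 4x^2 + 2x + 6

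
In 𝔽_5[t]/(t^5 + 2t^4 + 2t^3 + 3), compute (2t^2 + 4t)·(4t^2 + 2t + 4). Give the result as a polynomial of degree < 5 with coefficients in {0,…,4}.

3t^4 + t^2 + t

Multiply in 𝔽_5[t]: (2t^2 + 4t)·(4t^2 + 2t + 4) = 3t^4 + t^2 + t.
Reduced: 3t^4 + t^2 + t.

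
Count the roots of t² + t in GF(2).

Write g(t) = t² + t.
Evaluate at each of the 2 elements of GF(2):
g(0) = 0 → root; g(1) = 0 → root.
Roots: {0, 1}.

2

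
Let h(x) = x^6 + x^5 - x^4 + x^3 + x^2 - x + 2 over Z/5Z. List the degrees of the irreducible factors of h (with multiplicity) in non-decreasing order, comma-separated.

6

Roots in Z/5Z: h(0) = 2; h(1) = 4; h(2) = 2; h(3) = 1; h(4) = 2.
Complete factorization: h(x) = (x^6 + x^5 - x^4 + x^3 + x^2 - x + 2).
Factor degrees with multiplicity: 6 = 6.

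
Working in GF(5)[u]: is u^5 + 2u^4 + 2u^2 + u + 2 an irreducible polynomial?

Write h(u) = u^5 + 2u^4 + 2u^2 + u + 2.
Check for roots in GF(5): h(0) = 2; h(1) = 3; h(2) = 1; h(3) = 3; h(4) = 4.
No roots, so no linear factors.
Degree-2 irreducible divisors: test the 10 monic irreducibles of degree 2 over GF(5).
None of them divide h (all give nonzero remainder).
No irreducible factor of degree ≤ 2 exists, so h is irreducible over GF(5).

Yes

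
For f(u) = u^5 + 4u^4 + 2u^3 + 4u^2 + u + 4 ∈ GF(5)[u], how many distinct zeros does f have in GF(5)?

Evaluate at each of the 5 elements of GF(5):
f(0) = 4; f(1) = 1; f(2) = 4; f(3) = 4; f(4) = 3.
No element is a root.

0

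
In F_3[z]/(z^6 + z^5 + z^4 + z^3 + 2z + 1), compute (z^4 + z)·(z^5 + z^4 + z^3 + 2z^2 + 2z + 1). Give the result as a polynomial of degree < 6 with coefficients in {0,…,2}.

z^5 + z^4 + 2z^3 + 2z^2 + 1

Multiply in F_3[z]: (z^4 + z)·(z^5 + z^4 + z^3 + 2z^2 + 2z + 1) = z^9 + z^8 + z^7 + 2z^4 + 2z^3 + 2z^2 + z.
Reduce using z^6 ≡ 2z^5 + 2z^4 + 2z^3 + z + 2 (mod z^6 + z^5 + z^4 + z^3 + 2z + 1).
Reduced: z^5 + z^4 + 2z^3 + 2z^2 + 1.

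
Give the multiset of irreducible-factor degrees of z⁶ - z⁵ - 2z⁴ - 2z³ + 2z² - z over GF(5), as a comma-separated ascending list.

Write f(z) = z⁶ - z⁵ - 2z⁴ - 2z³ + 2z² - z.
Roots in GF(5): f(0) = 0 → root; f(1) = 2; f(2) = 0 → root; f(3) = 0 → root; f(4) = 0 → root.
Linear factors from roots: (z), (z - 2), (z + 2), (z + 1).
Complete factorization: f(z) = (z)·(z + 1)·(z + 2)·(z - 2)·(z² - 2z - 1).
Factor degrees with multiplicity: 1 + 1 + 1 + 1 + 2 = 6.

1, 1, 1, 1, 2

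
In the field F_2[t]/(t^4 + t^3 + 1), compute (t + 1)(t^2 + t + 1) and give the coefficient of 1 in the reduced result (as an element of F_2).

Multiply in F_2[t]: (t + 1)·(t^2 + t + 1) = t^3 + 1.
Reduced: t^3 + 1.

1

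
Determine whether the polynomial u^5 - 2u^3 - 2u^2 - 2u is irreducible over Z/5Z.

Write m(u) = u^5 - 2u^3 - 2u^2 - 2u.
Check for roots in Z/5Z: m(0) = 0 → root; m(1) = 0 → root; m(2) = 4; m(3) = 0 → root; m(4) = 1.
m(0) = 0, so (u) divides m(u); m is reducible.

No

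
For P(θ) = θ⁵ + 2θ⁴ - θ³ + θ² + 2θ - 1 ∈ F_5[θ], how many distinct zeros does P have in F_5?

1

Evaluate at each of the 5 elements of F_5:
P(0) = 4; P(1) = 4; P(2) = 3; P(3) = 2; P(4) = 0 → root.
Roots: {4}.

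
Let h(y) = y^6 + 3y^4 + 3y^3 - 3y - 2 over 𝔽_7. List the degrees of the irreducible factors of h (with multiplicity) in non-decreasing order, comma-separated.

6

Complete factorization: h(y) = (y^6 + 3y^4 + 3y^3 - 3y - 2).
Factor degrees with multiplicity: 6 = 6.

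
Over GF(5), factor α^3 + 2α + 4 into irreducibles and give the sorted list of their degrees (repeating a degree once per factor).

Write g(α) = α^3 + 2α + 4.
Roots in GF(5): g(0) = 4; g(1) = 2; g(2) = 1; g(3) = 2; g(4) = 1.
Complete factorization: g(α) = (α^3 + 2α + 4).
Factor degrees with multiplicity: 3 = 3.

3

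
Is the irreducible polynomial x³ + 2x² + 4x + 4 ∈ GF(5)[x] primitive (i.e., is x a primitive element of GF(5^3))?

Write f(x) = x³ + 2x² + 4x + 4.
|GF(5^3)^×| = 5^3 − 1 = 124. Prime factorization: 124 = 2^2·31.
f is primitive ⇔ x has order 124 in GF(5)[x]/(f), i.e. x^(124/q) ≠ 1 for each prime q | 124.
x^(62) mod f = 1
x^(4) mod f = 4x + 3.
Since x^(62) = 1, the order of x divides 62 < 124; not primitive.

No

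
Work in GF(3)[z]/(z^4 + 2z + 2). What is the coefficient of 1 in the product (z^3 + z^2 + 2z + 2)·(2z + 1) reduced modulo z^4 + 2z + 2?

1

Multiply in GF(3)[z]: (z^3 + z^2 + 2z + 2)·(2z + 1) = 2z^4 + 2z^2 + 2.
Reduce using z^4 ≡ z + 1 (mod z^4 + 2z + 2).
Reduced: 2z^2 + 2z + 1.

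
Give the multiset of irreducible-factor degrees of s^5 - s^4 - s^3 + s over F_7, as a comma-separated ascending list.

Write h(s) = s^5 - s^4 - s^3 + s.
Linear factors from roots: (s), (s - 1), (s + 2).
Complete factorization: h(s) = (s)·(s + 2)·(s - 1)·(s^2 - 2s + 3).
Factor degrees with multiplicity: 1 + 1 + 1 + 2 = 5.

1, 1, 1, 2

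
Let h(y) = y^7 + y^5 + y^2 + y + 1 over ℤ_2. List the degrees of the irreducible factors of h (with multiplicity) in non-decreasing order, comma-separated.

Roots in ℤ_2: h(0) = 1; h(1) = 1.
Complete factorization: h(y) = (y^7 + y^5 + y^2 + y + 1).
Factor degrees with multiplicity: 7 = 7.

7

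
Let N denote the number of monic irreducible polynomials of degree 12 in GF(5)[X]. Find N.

20343700

The number of monic irreducibles of degree 12 over GF(5) is (1/12)·Σ_{d∣12} μ(12/d) 5^d.
Divisors of 12: 1, 2, 3, 4, 6, 12; μ(12/d) for each: 0, 1, 0, -1, -1, 1.
Σ = 5^2 − 5^4 − 5^6 + 5^12 = 244124400.
N = 244124400/12 = 20343700.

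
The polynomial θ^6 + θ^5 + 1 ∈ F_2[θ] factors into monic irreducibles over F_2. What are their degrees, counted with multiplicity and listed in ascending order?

6

Write f(θ) = θ^6 + θ^5 + 1.
Roots in F_2: f(0) = 1; f(1) = 1.
Complete factorization: f(θ) = (θ^6 + θ^5 + 1).
Factor degrees with multiplicity: 6 = 6.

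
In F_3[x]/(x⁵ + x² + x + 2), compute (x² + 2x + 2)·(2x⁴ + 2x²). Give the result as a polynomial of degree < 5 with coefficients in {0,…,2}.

2x^3 + x^2 + x + 1

Multiply in F_3[x]: (x² + 2x + 2)·(2x⁴ + 2x²) = 2x⁶ + x⁵ + x³ + x².
Reduce using x⁵ ≡ 2x² + 2x + 1 (mod x⁵ + x² + x + 2).
Reduced: 2x³ + x² + x + 1.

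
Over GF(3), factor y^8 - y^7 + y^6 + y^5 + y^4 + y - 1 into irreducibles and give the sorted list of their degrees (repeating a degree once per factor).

1, 2, 2, 3

Write f(y) = y^8 - y^7 + y^6 + y^5 + y^4 + y - 1.
Roots in GF(3): f(0) = 2; f(1) = 0 → root; f(2) = 1.
Linear factors from roots: (y - 1).
Complete factorization: f(y) = (y - 1)·(y^2 + 1)·(y^2 + y - 1)·(y^3 - y^2 - y - 1).
Factor degrees with multiplicity: 1 + 2 + 2 + 3 = 8.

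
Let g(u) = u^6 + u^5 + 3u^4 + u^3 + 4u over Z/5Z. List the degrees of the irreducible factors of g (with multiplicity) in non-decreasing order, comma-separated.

Roots in Z/5Z: g(0) = 0 → root; g(1) = 0 → root; g(2) = 0 → root; g(3) = 4; g(4) = 3.
Linear factors from roots: (u), (u + 4), (u + 3).
Complete factorization: g(u) = (u)·(u + 3)·(u + 4)^2·(u^2 + 3).
Factor degrees with multiplicity: 1 + 1 + 1 + 1 + 2 = 6.

1, 1, 1, 1, 2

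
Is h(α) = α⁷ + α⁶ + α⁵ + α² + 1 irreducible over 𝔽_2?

Check for roots in 𝔽_2: h(0) = 1; h(1) = 1.
No roots, so no linear factors.
Monic irreducibles of degree 2 over GF(2): α² + α + 1.
None of them divide h (all give nonzero remainder).
Monic irreducibles of degree 3 over GF(2): α³ + α + 1, α³ + α² + 1.
None of them divide h (all give nonzero remainder).
No irreducible factor of degree ≤ 3 exists, so h is irreducible over GF(2).

Yes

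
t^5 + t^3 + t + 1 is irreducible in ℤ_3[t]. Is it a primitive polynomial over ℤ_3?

Write f(t) = t^5 + t^3 + t + 1.
|GF(3^5)^×| = 3^5 − 1 = 242. Prime factorization: 242 = 2·11^2.
f is primitive ⇔ t has order 242 in GF(3)[t]/(f), i.e. t^(242/q) ≠ 1 for each prime q | 242.
t^(121) mod f = 2.
t^(22) mod f = t^4 + t^2 + 2.
None equal 1, so t has full order 242; f is primitive.

Yes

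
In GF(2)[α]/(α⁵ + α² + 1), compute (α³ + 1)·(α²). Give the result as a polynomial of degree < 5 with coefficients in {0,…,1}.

Multiply in GF(2)[α]: (α³ + 1)·(α²) = α⁵ + α².
Reduce using α⁵ ≡ α² + 1 (mod α⁵ + α² + 1).
Reduced: 1.

1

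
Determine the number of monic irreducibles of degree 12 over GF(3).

Gauss's count: N_{3}(12) = (1/12) Σ_{d|12} μ(12/d)·3^d.
Divisors of 12: 1, 2, 3, 4, 6, 12; μ(12/d) for each: 0, 1, 0, -1, -1, 1.
Σ = 3^2 − 3^4 − 3^6 + 3^12 = 530640.
N = 530640/12 = 44220.

44220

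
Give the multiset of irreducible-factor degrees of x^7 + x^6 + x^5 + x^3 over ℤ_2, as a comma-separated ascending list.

Write g(x) = x^7 + x^6 + x^5 + x^3.
Roots in ℤ_2: g(0) = 0 → root; g(1) = 0 → root.
Linear factors from roots: (x), (x + 1).
Complete factorization: g(x) = (x + 1)·(x)^3·(x^3 + x + 1).
Factor degrees with multiplicity: 1 + 1 + 1 + 1 + 3 = 7.

1, 1, 1, 1, 3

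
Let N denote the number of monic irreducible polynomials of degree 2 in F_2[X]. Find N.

1

By the necklace-counting formula, N_2(2) = (1/2) Σ_{d|2} μ(2/d)·2^d.
Divisors of 2: 1, 2; μ(2/d) for each: -1, 1.
Σ = − 2^1 + 2^2 = 2.
N = 2/2 = 1.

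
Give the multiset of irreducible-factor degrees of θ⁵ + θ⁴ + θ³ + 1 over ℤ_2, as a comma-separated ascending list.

Write g(θ) = θ⁵ + θ⁴ + θ³ + 1.
Roots in ℤ_2: g(0) = 1; g(1) = 0 → root.
Linear factors from roots: (θ + 1).
Complete factorization: g(θ) = (θ + 1)^2·(θ³ + θ² + 1).
Factor degrees with multiplicity: 1 + 1 + 3 = 5.

1, 1, 3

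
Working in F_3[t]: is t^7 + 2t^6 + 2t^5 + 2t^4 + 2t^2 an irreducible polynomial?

No

Write f(t) = t^7 + 2t^6 + 2t^5 + 2t^4 + 2t^2.
Check for roots in F_3: f(0) = 0 → root; f(1) = 0 → root; f(2) = 0 → root.
f(0) = 0, so (t) divides f(t); f is reducible.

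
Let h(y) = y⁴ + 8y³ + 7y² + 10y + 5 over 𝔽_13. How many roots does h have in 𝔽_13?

1

Evaluate at each of the 13 elements of 𝔽_13:
h(0) = 5; h(1) = 5; h(2) = 3; h(3) = 5; h(4) = 2; h(5) = 9; h(6) = 0 → root; h(7) = 12; h(8) = 2; h(9) = 3; h(10) = 7; h(11) = 4; h(12) = 8.
Roots: {6}.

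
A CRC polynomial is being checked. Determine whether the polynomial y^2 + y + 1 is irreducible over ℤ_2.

Yes

Write m(y) = y^2 + y + 1.
Check for roots in ℤ_2: m(0) = 1; m(1) = 1.
No roots. A degree-2 polynomial over a field with no linear factor is irreducible.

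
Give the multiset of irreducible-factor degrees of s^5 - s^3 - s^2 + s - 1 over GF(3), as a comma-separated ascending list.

1, 2, 2

Write g(s) = s^5 - s^3 - s^2 + s - 1.
Roots in GF(3): g(0) = 2; g(1) = 2; g(2) = 0 → root.
Linear factors from roots: (s + 1).
Complete factorization: g(s) = (s + 1)·(s^2 + 1)·(s^2 - s - 1).
Factor degrees with multiplicity: 1 + 2 + 2 = 5.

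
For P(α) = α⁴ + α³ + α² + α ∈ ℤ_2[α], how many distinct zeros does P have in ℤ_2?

Evaluate at each of the 2 elements of ℤ_2:
P(0) = 0 → root; P(1) = 0 → root.
Roots: {0, 1}.

2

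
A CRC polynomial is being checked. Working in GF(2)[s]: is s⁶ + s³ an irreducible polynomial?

No

Write h(s) = s⁶ + s³.
Check for roots in GF(2): h(0) = 0 → root; h(1) = 0 → root.
h(0) = 0, so (s) divides h(s); h is reducible.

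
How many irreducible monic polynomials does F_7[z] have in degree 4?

x^(7^4) − x is the product of all monic irreducibles of degree dividing 4; Möbius inversion gives N = (1/4) Σ μ(4/d)·7^d.
Divisors of 4: 1, 2, 4; μ(4/d) for each: 0, -1, 1.
Σ = − 7^2 + 7^4 = 2352.
N = 2352/4 = 588.

588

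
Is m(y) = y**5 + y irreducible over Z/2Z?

No

Check for roots in Z/2Z: m(0) = 0 → root; m(1) = 0 → root.
m(0) = 0, so (y) divides m(y); m is reducible.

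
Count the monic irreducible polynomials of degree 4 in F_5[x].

150

By the necklace-counting formula, N_5(4) = (1/4) Σ_{d|4} μ(4/d)·5^d.
Divisors of 4: 1, 2, 4; μ(4/d) for each: 0, -1, 1.
Σ = − 5^2 + 5^4 = 600.
N = 600/4 = 150.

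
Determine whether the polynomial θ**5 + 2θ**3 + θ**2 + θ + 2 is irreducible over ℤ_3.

Yes

Write f(θ) = θ**5 + 2θ**3 + θ**2 + θ + 2.
Check for roots in ℤ_3: f(0) = 2; f(1) = 1; f(2) = 2.
No roots, so no linear factors.
Monic irreducibles of degree 2 over GF(3): θ**2 + 1, θ**2 + θ + 2, θ**2 + 2θ + 2.
None of them divide f (all give nonzero remainder).
No irreducible factor of degree ≤ 2 exists, so f is irreducible over GF(3).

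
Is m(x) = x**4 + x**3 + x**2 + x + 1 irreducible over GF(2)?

Check for roots in GF(2): m(0) = 1; m(1) = 1.
No roots, so no linear factors.
Monic irreducibles of degree 2 over GF(2): x**2 + x + 1.
None of them divide m (all give nonzero remainder).
No irreducible factor of degree ≤ 2 exists, so m is irreducible over GF(2).

Yes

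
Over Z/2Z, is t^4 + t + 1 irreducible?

Yes

Write h(t) = t^4 + t + 1.
Check for roots in Z/2Z: h(0) = 1; h(1) = 1.
No roots, so no linear factors.
Monic irreducibles of degree 2 over GF(2): t^2 + t + 1.
None of them divide h (all give nonzero remainder).
No irreducible factor of degree ≤ 2 exists, so h is irreducible over GF(2).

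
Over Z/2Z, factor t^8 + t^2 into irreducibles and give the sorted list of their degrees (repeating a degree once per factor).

Write h(t) = t^8 + t^2.
Roots in Z/2Z: h(0) = 0 → root; h(1) = 0 → root.
Linear factors from roots: (t), (t + 1).
Complete factorization: h(t) = (t)^2·(t + 1)^2·(t^2 + t + 1)^2.
Factor degrees with multiplicity: 1 + 1 + 1 + 1 + 2 + 2 = 8.

1, 1, 1, 1, 2, 2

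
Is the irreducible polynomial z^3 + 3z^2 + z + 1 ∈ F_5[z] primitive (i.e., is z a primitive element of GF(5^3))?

Write f(z) = z^3 + 3z^2 + z + 1.
|GF(5^3)^×| = 5^3 − 1 = 124. Prime factorization: 124 = 2^2·31.
f is primitive ⇔ z has order 124 in GF(5)[z]/(f), i.e. z^(124/q) ≠ 1 for each prime q | 124.
z^(62) mod f = 1
z^(4) mod f = 3z^2 + 2z + 3.
Since z^(62) = 1, the order of z divides 62 < 124; not primitive.

No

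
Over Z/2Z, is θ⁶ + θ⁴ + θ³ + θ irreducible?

No

Write h(θ) = θ⁶ + θ⁴ + θ³ + θ.
Check for roots in Z/2Z: h(0) = 0 → root; h(1) = 0 → root.
h(0) = 0, so (θ) divides h(θ); h is reducible.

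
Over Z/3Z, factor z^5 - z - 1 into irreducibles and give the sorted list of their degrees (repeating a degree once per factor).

5

Write g(z) = z^5 - z - 1.
Roots in Z/3Z: g(0) = 2; g(1) = 2; g(2) = 2.
Complete factorization: g(z) = (z^5 - z - 1).
Factor degrees with multiplicity: 5 = 5.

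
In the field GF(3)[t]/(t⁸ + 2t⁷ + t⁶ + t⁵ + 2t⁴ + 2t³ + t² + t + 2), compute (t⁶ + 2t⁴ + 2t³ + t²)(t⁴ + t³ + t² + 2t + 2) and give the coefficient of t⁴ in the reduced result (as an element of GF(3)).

2

Multiply in GF(3)[t]: (t⁶ + 2t⁴ + 2t³ + t²)·(t⁴ + t³ + t² + 2t + 2) = t¹⁰ + t⁹ + t⁶ + t⁵ + 2t².
Reduce using t⁸ ≡ t⁷ + 2t⁶ + 2t⁵ + t⁴ + t³ + 2t² + 2t + 1 (mod t⁸ + 2t⁷ + t⁶ + t⁵ + 2t⁴ + 2t³ + t² + t + 2).
Reduced: t⁷ + 2t⁶ + 2t⁴ + t³ + t + 1.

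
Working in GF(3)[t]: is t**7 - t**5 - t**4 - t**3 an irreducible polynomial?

Write P(t) = t**7 - t**5 - t**4 - t**3.
Check for roots in GF(3): P(0) = 0 → root; P(1) = 1; P(2) = 0 → root.
P(0) = 0, so (t) divides P(t); P is reducible.

No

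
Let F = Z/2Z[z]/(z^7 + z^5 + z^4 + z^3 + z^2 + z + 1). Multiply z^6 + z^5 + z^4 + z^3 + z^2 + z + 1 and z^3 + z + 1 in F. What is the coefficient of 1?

Multiply in Z/2Z[z]: (z^6 + z^5 + z^4 + z^3 + z^2 + z + 1)·(z^3 + z + 1) = z^9 + z^8 + z^6 + z^5 + z^4 + z^3 + 1.
Reduce using z^7 ≡ z^5 + z^4 + z^3 + z^2 + z + 1 (mod z^7 + z^5 + z^4 + z^3 + z^2 + z + 1).
Reduced: z^6 + z^2.

0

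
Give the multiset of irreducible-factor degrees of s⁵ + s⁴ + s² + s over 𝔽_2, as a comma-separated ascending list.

Write f(s) = s⁵ + s⁴ + s² + s.
Roots in 𝔽_2: f(0) = 0 → root; f(1) = 0 → root.
Linear factors from roots: (s), (s + 1).
Complete factorization: f(s) = (s)·(s + 1)^2·(s² + s + 1).
Factor degrees with multiplicity: 1 + 1 + 1 + 2 = 5.

1, 1, 1, 2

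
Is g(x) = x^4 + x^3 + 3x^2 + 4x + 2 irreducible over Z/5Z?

Check for roots in Z/5Z: g(0) = 2; g(1) = 1; g(2) = 1; g(3) = 4; g(4) = 1.
No roots, so no linear factors.
Degree-2 irreducible divisors: test the 10 monic irreducibles of degree 2 over GF(5).
None of them divide g (all give nonzero remainder).
No irreducible factor of degree ≤ 2 exists, so g is irreducible over GF(5).

Yes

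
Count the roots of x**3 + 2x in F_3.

3

Write f(x) = x**3 + 2x.
Evaluate at each of the 3 elements of F_3:
f(0) = 0 → root; f(1) = 0 → root; f(2) = 0 → root.
Roots: {0, 1, 2}.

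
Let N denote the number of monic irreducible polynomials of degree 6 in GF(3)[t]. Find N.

By the necklace-counting formula, N_3(6) = (1/6) Σ_{d|6} μ(6/d)·3^d.
Divisors of 6: 1, 2, 3, 6; μ(6/d) for each: 1, -1, -1, 1.
Σ = 3^1 − 3^2 − 3^3 + 3^6 = 696.
N = 696/6 = 116.

116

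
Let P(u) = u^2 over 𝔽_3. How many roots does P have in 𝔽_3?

1

Evaluate at each of the 3 elements of 𝔽_3:
P(0) = 0 → root; P(1) = 1; P(2) = 1.
Roots: {0}.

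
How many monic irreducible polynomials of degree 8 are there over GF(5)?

By the necklace-counting formula, N_5(8) = (1/8) Σ_{d|8} μ(8/d)·5^d.
Divisors of 8: 1, 2, 4, 8; μ(8/d) for each: 0, 0, -1, 1.
Σ = − 5^4 + 5^8 = 390000.
N = 390000/8 = 48750.

48750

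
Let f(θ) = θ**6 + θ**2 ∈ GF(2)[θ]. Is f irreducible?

No

Check for roots in GF(2): f(0) = 0 → root; f(1) = 0 → root.
f(0) = 0, so (θ) divides f(θ); f is reducible.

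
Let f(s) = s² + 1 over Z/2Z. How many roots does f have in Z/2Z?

Evaluate at each of the 2 elements of Z/2Z:
f(0) = 1; f(1) = 0 → root.
Roots: {1}.

1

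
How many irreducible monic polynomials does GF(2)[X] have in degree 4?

The number of monic irreducibles of degree 4 over GF(2) is (1/4)·Σ_{d∣4} μ(4/d) 2^d.
Divisors of 4: 1, 2, 4; μ(4/d) for each: 0, -1, 1.
Σ = − 2^2 + 2^4 = 12.
N = 12/4 = 3.

3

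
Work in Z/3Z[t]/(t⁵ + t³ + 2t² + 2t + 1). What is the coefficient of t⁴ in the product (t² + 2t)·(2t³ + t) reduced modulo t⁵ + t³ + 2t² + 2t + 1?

Multiply in Z/3Z[t]: (t² + 2t)·(2t³ + t) = 2t⁵ + t⁴ + t³ + 2t².
Reduce using t⁵ ≡ 2t³ + t² + t + 2 (mod t⁵ + t³ + 2t² + 2t + 1).
Reduced: t⁴ + 2t³ + t² + 2t + 1.

1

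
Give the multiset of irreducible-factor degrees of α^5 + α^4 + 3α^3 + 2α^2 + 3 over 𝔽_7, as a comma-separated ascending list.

5

Write g(α) = α^5 + α^4 + 3α^3 + 2α^2 + 3.
Complete factorization: g(α) = (α^5 + α^4 + 3α^3 + 2α^2 + 3).
Factor degrees with multiplicity: 5 = 5.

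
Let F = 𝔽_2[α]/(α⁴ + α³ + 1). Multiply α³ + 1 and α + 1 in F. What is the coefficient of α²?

Multiply in 𝔽_2[α]: (α³ + 1)·(α + 1) = α⁴ + α³ + α + 1.
Reduce using α⁴ ≡ α³ + 1 (mod α⁴ + α³ + 1).
Reduced: α.

0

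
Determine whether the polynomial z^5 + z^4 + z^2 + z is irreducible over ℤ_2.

Write g(z) = z^5 + z^4 + z^2 + z.
Check for roots in ℤ_2: g(0) = 0 → root; g(1) = 0 → root.
g(0) = 0, so (z) divides g(z); g is reducible.

No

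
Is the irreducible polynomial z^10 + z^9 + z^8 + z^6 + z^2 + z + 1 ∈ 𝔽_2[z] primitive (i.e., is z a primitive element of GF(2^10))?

Write f(z) = z^10 + z^9 + z^8 + z^6 + z^2 + z + 1.
|GF(2^10)^×| = 2^10 − 1 = 1023. Prime factorization: 1023 = 3·11·31.
f is primitive ⇔ z has order 1023 in GF(2)[z]/(f), i.e. z^(1023/q) ≠ 1 for each prime q | 1023.
z^(341) mod f = z^9 + z^6 + z^5 + z^3 + z^2 + z + 1.
z^(93) mod f = z^8 + z^5 + z^4 + z^2.
z^(33) mod f = z^8 + z^6 + z^5 + z^3 + z^2.
None equal 1, so z has full order 1023; f is primitive.

Yes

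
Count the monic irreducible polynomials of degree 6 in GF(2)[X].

Gauss's count: N_{2}(6) = (1/6) Σ_{d|6} μ(6/d)·2^d.
Divisors of 6: 1, 2, 3, 6; μ(6/d) for each: 1, -1, -1, 1.
Σ = 2^1 − 2^2 − 2^3 + 2^6 = 54.
N = 54/6 = 9.

9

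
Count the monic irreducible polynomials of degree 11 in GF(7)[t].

x^(7^11) − x is the product of all monic irreducibles of degree dividing 11; Möbius inversion gives N = (1/11) Σ μ(11/d)·7^d.
Divisors of 11: 1, 11; μ(11/d) for each: -1, 1.
Σ = − 7^1 + 7^11 = 1977326736.
N = 1977326736/11 = 179756976.

179756976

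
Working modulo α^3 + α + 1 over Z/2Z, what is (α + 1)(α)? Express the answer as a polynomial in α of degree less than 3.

Multiply in Z/2Z[α]: (α + 1)·(α) = α^2 + α.
Reduced: α^2 + α.

α^2 + α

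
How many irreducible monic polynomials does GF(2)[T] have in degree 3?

Gauss's count: N_{2}(3) = (1/3) Σ_{d|3} μ(3/d)·2^d.
Divisors of 3: 1, 3; μ(3/d) for each: -1, 1.
Σ = − 2^1 + 2^3 = 6.
N = 6/3 = 2.

2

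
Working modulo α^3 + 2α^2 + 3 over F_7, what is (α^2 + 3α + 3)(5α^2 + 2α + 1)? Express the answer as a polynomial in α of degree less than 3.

α^2 + α + 3

Multiply in F_7[α]: (α^2 + 3α + 3)·(5α^2 + 2α + 1) = 5α^4 + 3α^3 + α^2 + 2α + 3.
Reduce using α^3 ≡ 5α^2 + 4 (mod α^3 + 2α^2 + 3).
Reduced: α^2 + α + 3.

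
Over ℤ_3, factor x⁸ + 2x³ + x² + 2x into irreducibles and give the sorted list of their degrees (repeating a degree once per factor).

1, 1, 1, 2, 3

Write h(x) = x⁸ + 2x³ + x² + 2x.
Roots in ℤ_3: h(0) = 0 → root; h(1) = 0 → root; h(2) = 1.
Linear factors from roots: (x), (x + 2).
Complete factorization: h(x) = (x)·(x + 2)^2·(x² + 1)·(x³ + 2x² + 2x + 2).
Factor degrees with multiplicity: 1 + 1 + 1 + 2 + 3 = 8.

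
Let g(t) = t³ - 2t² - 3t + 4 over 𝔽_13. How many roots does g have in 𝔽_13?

Evaluate at each of the 13 elements of 𝔽_13:
g(0) = 4; g(1) = 0 → root; g(2) = 11; g(3) = 4; g(4) = 11; g(5) = 12; g(6) = 0 → root; g(7) = 7; g(8) = 0 → root; g(9) = 11; g(10) = 7; g(11) = 7; g(12) = 4.
Roots: {1, 6, 8}.

3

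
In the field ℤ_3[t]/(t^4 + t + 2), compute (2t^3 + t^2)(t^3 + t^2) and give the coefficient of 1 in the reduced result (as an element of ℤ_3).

Multiply in ℤ_3[t]: (2t^3 + t^2)·(t^3 + t^2) = 2t^6 + t^4.
Reduce using t^4 ≡ 2t + 1 (mod t^4 + t + 2).
Reduced: t^3 + 2t^2 + 2t + 1.

1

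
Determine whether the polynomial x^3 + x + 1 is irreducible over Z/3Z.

Write f(x) = x^3 + x + 1.
Check for roots in Z/3Z: f(0) = 1; f(1) = 0 → root; f(2) = 2.
f(1) = 0, so (x − 1) divides f(x); f is reducible.

No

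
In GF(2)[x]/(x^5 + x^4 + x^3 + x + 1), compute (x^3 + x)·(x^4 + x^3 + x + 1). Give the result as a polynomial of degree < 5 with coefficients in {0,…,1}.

x

Multiply in GF(2)[x]: (x^3 + x)·(x^4 + x^3 + x + 1) = x^7 + x^6 + x^5 + x^3 + x^2 + x.
Reduce using x^5 ≡ x^4 + x^3 + x + 1 (mod x^5 + x^4 + x^3 + x + 1).
Reduced: x.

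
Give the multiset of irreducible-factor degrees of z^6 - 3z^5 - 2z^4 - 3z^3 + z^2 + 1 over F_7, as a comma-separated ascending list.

1, 2, 3

Write f(z) = z^6 - 3z^5 - 2z^4 - 3z^3 + z^2 + 1.
Linear factors from roots: (z + 1).
Complete factorization: f(z) = (z + 1)·(z^2 - z - 3)·(z^3 - 3z^2 + 2z + 2).
Factor degrees with multiplicity: 1 + 2 + 3 = 6.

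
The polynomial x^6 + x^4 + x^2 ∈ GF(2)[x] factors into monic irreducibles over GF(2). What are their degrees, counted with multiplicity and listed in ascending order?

Write g(x) = x^6 + x^4 + x^2.
Roots in GF(2): g(0) = 0 → root; g(1) = 1.
Linear factors from roots: (x).
Complete factorization: g(x) = (x)^2·(x^2 + x + 1)^2.
Factor degrees with multiplicity: 1 + 1 + 2 + 2 = 6.

1, 1, 2, 2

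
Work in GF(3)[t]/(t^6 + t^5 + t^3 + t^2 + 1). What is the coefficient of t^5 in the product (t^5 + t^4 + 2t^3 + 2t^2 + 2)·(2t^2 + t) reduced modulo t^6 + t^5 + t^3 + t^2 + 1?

1

Multiply in GF(3)[t]: (t^5 + t^4 + 2t^3 + 2t^2 + 2)·(2t^2 + t) = 2t^7 + 2t^5 + 2t^3 + t^2 + 2t.
Reduce using t^6 ≡ 2t^5 + 2t^3 + 2t^2 + 2 (mod t^6 + t^5 + t^3 + t^2 + 1).
Reduced: t^5 + t^4 + 2t^3 + 2.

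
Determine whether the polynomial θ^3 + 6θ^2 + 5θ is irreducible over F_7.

Write g(θ) = θ^3 + 6θ^2 + 5θ.
Check for roots in F_7: g(0) = 0 → root; g(1) = 5; g(2) = 0 → root; g(3) = 5; g(4) = 5; g(5) = 6; g(6) = 0 → root.
g(0) = 0, so (θ) divides g(θ); g is reducible.

No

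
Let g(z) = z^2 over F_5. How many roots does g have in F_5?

Evaluate at each of the 5 elements of F_5:
g(0) = 0 → root; g(1) = 1; g(2) = 4; g(3) = 4; g(4) = 1.
Roots: {0}.

1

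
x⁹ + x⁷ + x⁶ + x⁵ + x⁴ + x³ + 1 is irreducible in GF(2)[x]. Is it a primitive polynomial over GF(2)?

Write f(x) = x⁹ + x⁷ + x⁶ + x⁵ + x⁴ + x³ + 1.
|GF(2^9)^×| = 2^9 − 1 = 511. Prime factorization: 511 = 7·73.
f is primitive ⇔ x has order 511 in GF(2)[x]/(f), i.e. x^(511/q) ≠ 1 for each prime q | 511.
x^(73) mod f = x⁷ + x⁶ + x⁴.
x^(7) mod f = x⁷.
None equal 1, so x has full order 511; f is primitive.

Yes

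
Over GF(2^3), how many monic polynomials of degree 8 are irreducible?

Gauss's count: N_{8}(8) = (1/8) Σ_{d|8} μ(8/d)·8^d.
Divisors of 8: 1, 2, 4, 8; μ(8/d) for each: 0, 0, -1, 1.
Σ = − 8^4 + 8^8 = 16773120.
N = 16773120/8 = 2096640.

2096640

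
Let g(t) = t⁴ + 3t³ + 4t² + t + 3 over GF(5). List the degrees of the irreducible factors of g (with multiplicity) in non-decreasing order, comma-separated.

Roots in GF(5): g(0) = 3; g(1) = 2; g(2) = 1; g(3) = 4; g(4) = 4.
Complete factorization: g(t) = (t⁴ + 3t³ + 4t² + t + 3).
Factor degrees with multiplicity: 4 = 4.

4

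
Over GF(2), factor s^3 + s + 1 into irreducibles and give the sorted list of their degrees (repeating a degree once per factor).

Write g(s) = s^3 + s + 1.
Roots in GF(2): g(0) = 1; g(1) = 1.
Complete factorization: g(s) = (s^3 + s + 1).
Factor degrees with multiplicity: 3 = 3.

3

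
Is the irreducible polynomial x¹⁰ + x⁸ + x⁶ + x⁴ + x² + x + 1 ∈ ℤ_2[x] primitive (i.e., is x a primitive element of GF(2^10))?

Write f(x) = x¹⁰ + x⁸ + x⁶ + x⁴ + x² + x + 1.
|GF(2^10)^×| = 2^10 − 1 = 1023. Prime factorization: 1023 = 3·11·31.
f is primitive ⇔ x has order 1023 in GF(2)[x]/(f), i.e. x^(1023/q) ≠ 1 for each prime q | 1023.
x^(341) mod f = x⁹ + x⁸ + x⁵ + x + 1.
x^(93) mod f = x⁹ + x⁷ + x + 1.
x^(33) mod f = x⁷ + x⁶ + x⁵ + x⁴ + x² + x.
None equal 1, so x has full order 1023; f is primitive.

Yes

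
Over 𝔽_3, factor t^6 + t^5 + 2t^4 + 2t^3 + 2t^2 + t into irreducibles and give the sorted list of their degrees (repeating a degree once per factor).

1, 1, 1, 1, 2

Write h(t) = t^6 + t^5 + 2t^4 + 2t^3 + 2t^2 + t.
Roots in 𝔽_3: h(0) = 0 → root; h(1) = 0 → root; h(2) = 1.
Linear factors from roots: (t), (t + 2).
Complete factorization: h(t) = (t)·(t + 2)^3·(t^2 + t + 2).
Factor degrees with multiplicity: 1 + 1 + 1 + 1 + 2 = 6.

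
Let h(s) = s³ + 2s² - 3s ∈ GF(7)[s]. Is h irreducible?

Check for roots in GF(7): h(0) = 0 → root; h(1) = 0 → root; h(2) = 3; h(3) = 1; h(4) = 0 → root; h(5) = 6; h(6) = 4.
h(0) = 0, so (s) divides h(s); h is reducible.

No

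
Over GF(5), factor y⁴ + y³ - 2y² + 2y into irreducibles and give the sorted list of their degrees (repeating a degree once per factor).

Write h(y) = y⁴ + y³ - 2y² + 2y.
Roots in GF(5): h(0) = 0 → root; h(1) = 2; h(2) = 0 → root; h(3) = 1; h(4) = 1.
Linear factors from roots: (y), (y - 2).
Complete factorization: h(y) = (y)·(y - 2)·(y² - 2y - 1).
Factor degrees with multiplicity: 1 + 1 + 2 = 4.

1, 1, 2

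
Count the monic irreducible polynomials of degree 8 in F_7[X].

Gauss's count: N_{7}(8) = (1/8) Σ_{d|8} μ(8/d)·7^d.
Divisors of 8: 1, 2, 4, 8; μ(8/d) for each: 0, 0, -1, 1.
Σ = − 7^4 + 7^8 = 5762400.
N = 5762400/8 = 720300.

720300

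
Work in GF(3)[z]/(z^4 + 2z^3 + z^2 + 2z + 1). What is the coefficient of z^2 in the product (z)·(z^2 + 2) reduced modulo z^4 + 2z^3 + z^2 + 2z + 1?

0

Multiply in GF(3)[z]: (z)·(z^2 + 2) = z^3 + 2z.
Reduced: z^3 + 2z.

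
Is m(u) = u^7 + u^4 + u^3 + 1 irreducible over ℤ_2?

Check for roots in ℤ_2: m(0) = 1; m(1) = 0 → root.
m(1) = 0, so (u − 1) divides m(u); m is reducible.

No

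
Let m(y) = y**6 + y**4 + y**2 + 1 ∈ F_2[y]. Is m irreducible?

Check for roots in F_2: m(0) = 1; m(1) = 0 → root.
m(1) = 0, so (y − 1) divides m(y); m is reducible.

No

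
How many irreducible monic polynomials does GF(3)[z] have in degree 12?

Gauss's count: N_{3}(12) = (1/12) Σ_{d|12} μ(12/d)·3^d.
Divisors of 12: 1, 2, 3, 4, 6, 12; μ(12/d) for each: 0, 1, 0, -1, -1, 1.
Σ = 3^2 − 3^4 − 3^6 + 3^12 = 530640.
N = 530640/12 = 44220.

44220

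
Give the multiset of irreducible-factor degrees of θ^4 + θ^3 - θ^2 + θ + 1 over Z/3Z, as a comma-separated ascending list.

1, 1, 2

Write h(θ) = θ^4 + θ^3 - θ^2 + θ + 1.
Roots in Z/3Z: h(0) = 1; h(1) = 0 → root; h(2) = 2.
Linear factors from roots: (θ - 1).
Complete factorization: h(θ) = (θ - 1)^2·(θ^2 + 1).
Factor degrees with multiplicity: 1 + 1 + 2 = 4.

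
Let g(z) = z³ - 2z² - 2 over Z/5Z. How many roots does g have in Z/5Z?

Evaluate at each of the 5 elements of Z/5Z:
g(0) = 3; g(1) = 2; g(2) = 3; g(3) = 2; g(4) = 0 → root.
Roots: {4}.

1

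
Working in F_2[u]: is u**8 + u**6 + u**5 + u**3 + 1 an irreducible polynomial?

Write f(u) = u**8 + u**6 + u**5 + u**3 + 1.
Check for roots in F_2: f(0) = 1; f(1) = 1.
No roots, so no linear factors.
Monic irreducibles of degree 2 over GF(2): u**2 + u + 1.
None of them divide f (all give nonzero remainder).
Monic irreducibles of degree 3 over GF(2): u**3 + u + 1, u**3 + u**2 + 1.
None of them divide f (all give nonzero remainder).
Monic irreducibles of degree 4 over GF(2): u**4 + u + 1, u**4 + u**3 + 1, u**4 + u**3 + u**2 + u + 1.
None of them divide f (all give nonzero remainder).
No irreducible factor of degree ≤ 4 exists, so f is irreducible over GF(2).

Yes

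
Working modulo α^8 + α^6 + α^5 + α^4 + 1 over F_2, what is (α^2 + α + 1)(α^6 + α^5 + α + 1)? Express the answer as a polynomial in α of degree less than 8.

α^6 + α^4 + α^3

Multiply in F_2[α]: (α^2 + α + 1)·(α^6 + α^5 + α + 1) = α^8 + α^5 + α^3 + 1.
Reduce using α^8 ≡ α^6 + α^5 + α^4 + 1 (mod α^8 + α^6 + α^5 + α^4 + 1).
Reduced: α^6 + α^4 + α^3.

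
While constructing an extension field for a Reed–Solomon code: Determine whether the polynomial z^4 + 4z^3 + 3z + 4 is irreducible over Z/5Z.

Yes

Write g(z) = z^4 + 4z^3 + 3z + 4.
Check for roots in Z/5Z: g(0) = 4; g(1) = 2; g(2) = 3; g(3) = 2; g(4) = 3.
No roots, so no linear factors.
Degree-2 irreducible divisors: test the 10 monic irreducibles of degree 2 over GF(5).
None of them divide g (all give nonzero remainder).
No irreducible factor of degree ≤ 2 exists, so g is irreducible over GF(5).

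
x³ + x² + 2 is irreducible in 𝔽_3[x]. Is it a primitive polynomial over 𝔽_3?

No

Write f(x) = x³ + x² + 2.
|GF(3^3)^×| = 3^3 − 1 = 26. Prime factorization: 26 = 2·13.
f is primitive ⇔ x has order 26 in GF(3)[x]/(f), i.e. x^(26/q) ≠ 1 for each prime q | 26.
x^(13) mod f = 1
x^(2) mod f = x².
Since x^(13) = 1, the order of x divides 13 < 26; not primitive.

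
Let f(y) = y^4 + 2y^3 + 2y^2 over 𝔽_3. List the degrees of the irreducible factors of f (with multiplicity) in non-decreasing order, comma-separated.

Roots in 𝔽_3: f(0) = 0 → root; f(1) = 2; f(2) = 1.
Linear factors from roots: (y).
Complete factorization: f(y) = (y)^2·(y^2 + 2y + 2).
Factor degrees with multiplicity: 1 + 1 + 2 = 4.

1, 1, 2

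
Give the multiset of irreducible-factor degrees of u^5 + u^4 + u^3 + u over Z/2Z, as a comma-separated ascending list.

1, 1, 3

Write g(u) = u^5 + u^4 + u^3 + u.
Roots in Z/2Z: g(0) = 0 → root; g(1) = 0 → root.
Linear factors from roots: (u), (u + 1).
Complete factorization: g(u) = (u)·(u + 1)·(u^3 + u + 1).
Factor degrees with multiplicity: 1 + 1 + 3 = 5.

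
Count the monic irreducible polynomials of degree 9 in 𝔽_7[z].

x^(7^9) − x is the product of all monic irreducibles of degree dividing 9; Möbius inversion gives N = (1/9) Σ μ(9/d)·7^d.
Divisors of 9: 1, 3, 9; μ(9/d) for each: 0, -1, 1.
Σ = − 7^3 + 7^9 = 40353264.
N = 40353264/9 = 4483696.

4483696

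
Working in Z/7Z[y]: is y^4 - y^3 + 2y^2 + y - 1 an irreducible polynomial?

Write P(y) = y^4 - y^3 + 2y^2 + y - 1.
Check for roots in Z/7Z: P(0) = 6; P(1) = 2; P(2) = 3; P(3) = 4; P(4) = 3; P(5) = 1; P(6) = 2.
No roots, so no linear factors.
Degree-2 irreducible divisors: test the 21 monic irreducibles of degree 2 over GF(7).
None of them divide P (all give nonzero remainder).
No irreducible factor of degree ≤ 2 exists, so P is irreducible over GF(7).

Yes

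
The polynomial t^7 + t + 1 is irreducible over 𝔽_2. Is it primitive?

Write f(t) = t^7 + t + 1.
|GF(2^7)^×| = 2^7 − 1 = 127. Prime factorization: 127 = 127.
f is primitive ⇔ t has order 127 in GF(2)[t]/(f), i.e. t^(127/q) ≠ 1 for each prime q | 127.
t^(1) mod f = t.
None equal 1, so t has full order 127; f is primitive.

Yes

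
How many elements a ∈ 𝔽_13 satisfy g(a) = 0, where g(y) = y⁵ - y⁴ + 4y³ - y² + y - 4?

3

Evaluate at each of the 13 elements of 𝔽_13:
g(0) = 9; g(1) = 0 → root; g(2) = 3; g(3) = 0 → root; g(4) = 7; g(5) = 12; g(6) = 4; g(7) = 2; g(8) = 6; g(9) = 0 → root; g(10) = 7; g(11) = 1; g(12) = 1.
Roots: {1, 3, 9}.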